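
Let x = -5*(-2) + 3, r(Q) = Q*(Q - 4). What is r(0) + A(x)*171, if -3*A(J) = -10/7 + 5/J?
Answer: 5415/91 ≈ 59.505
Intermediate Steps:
r(Q) = Q*(-4 + Q)
x = 13 (x = 10 + 3 = 13)
A(J) = 10/21 - 5/(3*J) (A(J) = -(-10/7 + 5/J)/3 = 10/21 - 5/(3*J))
r(0) + A(x)*171 = 0*(-4 + 0) + ((5/21)*(-7 + 2*13)/13)*171 = 0*(-4) + ((5/21)*(1/13)*(-7 + 26))*171 = 0 + ((5/21)*(1/13)*19)*171 = 0 + (95/273)*171 = 0 + 5415/91 = 5415/91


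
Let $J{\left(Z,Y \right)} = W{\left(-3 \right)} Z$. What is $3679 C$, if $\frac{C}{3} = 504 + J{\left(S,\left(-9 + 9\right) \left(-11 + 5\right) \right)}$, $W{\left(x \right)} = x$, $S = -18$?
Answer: $6158646$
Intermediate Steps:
$J{\left(Z,Y \right)} = - 3 Z$
$C = 1674$ ($C = 3 \left(504 - -54\right) = 3 \left(504 + 54\right) = 3 \cdot 558 = 1674$)
$3679 C = 3679 \cdot 1674 = 6158646$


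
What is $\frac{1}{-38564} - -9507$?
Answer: $\frac{366627947}{38564} \approx 9507.0$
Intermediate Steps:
$\frac{1}{-38564} - -9507 = - \frac{1}{38564} + 9507 = \frac{366627947}{38564}$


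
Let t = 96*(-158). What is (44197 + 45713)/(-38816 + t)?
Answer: -44955/26992 ≈ -1.6655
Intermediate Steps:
t = -15168
(44197 + 45713)/(-38816 + t) = (44197 + 45713)/(-38816 - 15168) = 89910/(-53984) = 89910*(-1/53984) = -44955/26992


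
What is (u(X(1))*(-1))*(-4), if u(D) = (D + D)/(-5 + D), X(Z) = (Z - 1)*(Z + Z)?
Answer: 0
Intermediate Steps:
X(Z) = 2*Z*(-1 + Z) (X(Z) = (-1 + Z)*(2*Z) = 2*Z*(-1 + Z))
u(D) = 2*D/(-5 + D) (u(D) = (2*D)/(-5 + D) = 2*D/(-5 + D))
(u(X(1))*(-1))*(-4) = ((2*(2*1*(-1 + 1))/(-5 + 2*1*(-1 + 1)))*(-1))*(-4) = ((2*(2*1*0)/(-5 + 2*1*0))*(-1))*(-4) = ((2*0/(-5 + 0))*(-1))*(-4) = ((2*0/(-5))*(-1))*(-4) = ((2*0*(-⅕))*(-1))*(-4) = (0*(-1))*(-4) = 0*(-4) = 0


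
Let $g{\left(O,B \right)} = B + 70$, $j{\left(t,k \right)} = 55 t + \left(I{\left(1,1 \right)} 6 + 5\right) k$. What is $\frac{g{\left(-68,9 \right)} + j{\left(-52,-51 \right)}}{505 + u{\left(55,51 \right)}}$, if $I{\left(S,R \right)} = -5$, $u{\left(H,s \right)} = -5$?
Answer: $- \frac{753}{250} \approx -3.012$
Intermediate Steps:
$j{\left(t,k \right)} = - 25 k + 55 t$ ($j{\left(t,k \right)} = 55 t + \left(\left(-5\right) 6 + 5\right) k = 55 t + \left(-30 + 5\right) k = 55 t - 25 k = - 25 k + 55 t$)
$g{\left(O,B \right)} = 70 + B$
$\frac{g{\left(-68,9 \right)} + j{\left(-52,-51 \right)}}{505 + u{\left(55,51 \right)}} = \frac{\left(70 + 9\right) + \left(\left(-25\right) \left(-51\right) + 55 \left(-52\right)\right)}{505 - 5} = \frac{79 + \left(1275 - 2860\right)}{500} = \left(79 - 1585\right) \frac{1}{500} = \left(-1506\right) \frac{1}{500} = - \frac{753}{250}$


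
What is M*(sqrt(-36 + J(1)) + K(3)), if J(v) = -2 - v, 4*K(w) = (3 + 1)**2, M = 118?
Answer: 472 + 118*I*sqrt(39) ≈ 472.0 + 736.91*I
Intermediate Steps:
K(w) = 4 (K(w) = (3 + 1)**2/4 = (1/4)*4**2 = (1/4)*16 = 4)
M*(sqrt(-36 + J(1)) + K(3)) = 118*(sqrt(-36 + (-2 - 1*1)) + 4) = 118*(sqrt(-36 + (-2 - 1)) + 4) = 118*(sqrt(-36 - 3) + 4) = 118*(sqrt(-39) + 4) = 118*(I*sqrt(39) + 4) = 118*(4 + I*sqrt(39)) = 472 + 118*I*sqrt(39)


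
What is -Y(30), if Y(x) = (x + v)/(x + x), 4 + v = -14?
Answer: -⅕ ≈ -0.20000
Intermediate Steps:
v = -18 (v = -4 - 14 = -18)
Y(x) = (-18 + x)/(2*x) (Y(x) = (x - 18)/(x + x) = (-18 + x)/((2*x)) = (-18 + x)*(1/(2*x)) = (-18 + x)/(2*x))
-Y(30) = -(-18 + 30)/(2*30) = -12/(2*30) = -1*⅕ = -⅕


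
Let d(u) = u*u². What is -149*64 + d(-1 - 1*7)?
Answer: -10048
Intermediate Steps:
d(u) = u³
-149*64 + d(-1 - 1*7) = -149*64 + (-1 - 1*7)³ = -9536 + (-1 - 7)³ = -9536 + (-8)³ = -9536 - 512 = -10048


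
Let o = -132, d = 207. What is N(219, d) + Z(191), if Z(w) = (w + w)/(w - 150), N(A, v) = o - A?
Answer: -14009/41 ≈ -341.68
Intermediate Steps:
N(A, v) = -132 - A
Z(w) = 2*w/(-150 + w) (Z(w) = (2*w)/(-150 + w) = 2*w/(-150 + w))
N(219, d) + Z(191) = (-132 - 1*219) + 2*191/(-150 + 191) = (-132 - 219) + 2*191/41 = -351 + 2*191*(1/41) = -351 + 382/41 = -14009/41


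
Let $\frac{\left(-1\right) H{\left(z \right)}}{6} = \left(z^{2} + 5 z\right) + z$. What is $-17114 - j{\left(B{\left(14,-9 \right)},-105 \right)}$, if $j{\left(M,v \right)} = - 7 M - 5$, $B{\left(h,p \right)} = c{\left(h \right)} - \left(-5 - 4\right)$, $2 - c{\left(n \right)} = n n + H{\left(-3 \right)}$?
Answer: $-18782$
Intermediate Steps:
$H{\left(z \right)} = - 36 z - 6 z^{2}$ ($H{\left(z \right)} = - 6 \left(\left(z^{2} + 5 z\right) + z\right) = - 6 \left(z^{2} + 6 z\right) = - 36 z - 6 z^{2}$)
$c{\left(n \right)} = -52 - n^{2}$ ($c{\left(n \right)} = 2 - \left(n n - - 18 \left(6 - 3\right)\right) = 2 - \left(n^{2} - \left(-18\right) 3\right) = 2 - \left(n^{2} + 54\right) = 2 - \left(54 + n^{2}\right) = -52 - n^{2}$)
$B{\left(h,p \right)} = -43 - h^{2}$ ($B{\left(h,p \right)} = \left(-52 - h^{2}\right) - \left(-5 - 4\right) = \left(-52 - h^{2}\right) - -9 = \left(-52 - h^{2}\right) + 9 = -43 - h^{2}$)
$j{\left(M,v \right)} = -5 - 7 M$
$-17114 - j{\left(B{\left(14,-9 \right)},-105 \right)} = -17114 - \left(-5 - 7 \left(-43 - 14^{2}\right)\right) = -17114 - \left(-5 - 7 \left(-43 - 196\right)\right) = -17114 - \left(-5 - -1673\right) = -17114 - \left(-5 + 1673\right) = -17114 - 1668 = -18782$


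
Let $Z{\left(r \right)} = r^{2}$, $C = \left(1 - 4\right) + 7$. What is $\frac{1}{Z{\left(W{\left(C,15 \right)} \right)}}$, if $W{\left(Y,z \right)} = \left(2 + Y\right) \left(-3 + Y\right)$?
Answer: $\frac{1}{36} \approx 0.027778$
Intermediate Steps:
$C = 4$ ($C = -3 + 7 = 4$)
$W{\left(Y,z \right)} = \left(-3 + Y\right) \left(2 + Y\right)$
$\frac{1}{Z{\left(W{\left(C,15 \right)} \right)}} = \frac{1}{\left(-6 + 4^{2} - 4\right)^{2}} = \frac{1}{\left(-6 + 16 - 4\right)^{2}} = \frac{1}{6^{2}} = \frac{1}{36}$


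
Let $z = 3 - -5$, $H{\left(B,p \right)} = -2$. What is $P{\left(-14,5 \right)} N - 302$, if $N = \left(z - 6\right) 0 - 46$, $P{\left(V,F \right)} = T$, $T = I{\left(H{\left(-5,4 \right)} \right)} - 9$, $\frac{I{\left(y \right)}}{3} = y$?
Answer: $388$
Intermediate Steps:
$z = 8$ ($z = 3 + 5 = 8$)
$I{\left(y \right)} = 3 y$
$T = -15$ ($T = 3 \left(-2\right) - 9 = -6 - 9 = -15$)
$P{\left(V,F \right)} = -15$
$N = -46$ ($N = \left(8 - 6\right) 0 - 46 = 2 \cdot 0 - 46 = 0 - 46 = -46$)
$P{\left(-14,5 \right)} N - 302 = \left(-15\right) \left(-46\right) - 302 = 690 - 302 = 388$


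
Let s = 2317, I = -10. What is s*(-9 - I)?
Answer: 2317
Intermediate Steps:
s*(-9 - I) = 2317*(-9 - 1*(-10)) = 2317*(-9 + 10) = 2317*1 = 2317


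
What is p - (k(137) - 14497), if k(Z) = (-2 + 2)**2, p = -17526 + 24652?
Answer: 21623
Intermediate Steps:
p = 7126
k(Z) = 0 (k(Z) = 0**2 = 0)
p - (k(137) - 14497) = 7126 - (0 - 14497) = 7126 - 1*(-14497) = 7126 + 14497 = 21623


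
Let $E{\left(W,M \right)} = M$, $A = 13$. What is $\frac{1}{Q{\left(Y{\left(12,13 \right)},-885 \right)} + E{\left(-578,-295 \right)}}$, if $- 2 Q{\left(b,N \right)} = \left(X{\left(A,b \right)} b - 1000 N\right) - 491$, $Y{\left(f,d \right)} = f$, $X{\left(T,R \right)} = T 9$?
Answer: $- \frac{2}{886503} \approx -2.2561 \cdot 10^{-6}$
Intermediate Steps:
$X{\left(T,R \right)} = 9 T$
$Q{\left(b,N \right)} = \frac{491}{2} + 500 N - \frac{117 b}{2}$ ($Q{\left(b,N \right)} = - \frac{\left(9 \cdot 13 b - 1000 N\right) - 491}{2} = - \frac{\left(117 b - 1000 N\right) - 491}{2} = - \frac{\left(- 1000 N + 117 b\right) - 491}{2} = - \frac{-491 - 1000 N + 117 b}{2} = \frac{491}{2} + 500 N - \frac{117 b}{2}$)
$\frac{1}{Q{\left(Y{\left(12,13 \right)},-885 \right)} + E{\left(-578,-295 \right)}} = \frac{1}{\left(\frac{491}{2} + 500 \left(-885\right) - 702\right) - 295} = \frac{1}{\left(\frac{491}{2} - 442500 - 702\right) - 295} = \frac{1}{- \frac{885913}{2} - 295} = \frac{1}{- \frac{886503}{2}} = - \frac{2}{886503}$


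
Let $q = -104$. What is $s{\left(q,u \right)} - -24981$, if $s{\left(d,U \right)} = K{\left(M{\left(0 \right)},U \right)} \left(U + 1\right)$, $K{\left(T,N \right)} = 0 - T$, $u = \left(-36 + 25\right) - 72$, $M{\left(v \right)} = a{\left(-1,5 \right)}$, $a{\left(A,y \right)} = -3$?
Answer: $24735$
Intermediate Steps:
$M{\left(v \right)} = -3$
$u = -83$ ($u = -11 - 72 = -83$)
$K{\left(T,N \right)} = - T$
$s{\left(d,U \right)} = 3 + 3 U$ ($s{\left(d,U \right)} = \left(-1\right) \left(-3\right) \left(U + 1\right) = 3 \left(1 + U\right) = 3 + 3 U$)
$s{\left(q,u \right)} - -24981 = \left(3 + 3 \left(-83\right)\right) - -24981 = \left(3 - 249\right) + 24981 = -246 + 24981 = 24735$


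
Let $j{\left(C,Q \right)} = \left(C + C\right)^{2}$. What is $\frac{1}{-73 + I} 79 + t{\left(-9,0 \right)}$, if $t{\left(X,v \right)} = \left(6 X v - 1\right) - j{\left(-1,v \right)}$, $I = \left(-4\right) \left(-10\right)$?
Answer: $- \frac{244}{33} \approx -7.3939$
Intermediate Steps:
$I = 40$
$j{\left(C,Q \right)} = 4 C^{2}$ ($j{\left(C,Q \right)} = \left(2 C\right)^{2} = 4 C^{2}$)
$t{\left(X,v \right)} = -5 + 6 X v$ ($t{\left(X,v \right)} = \left(6 X v - 1\right) - 4 \left(-1\right)^{2} = \left(6 X v - 1\right) - 4 \cdot 1 = \left(-1 + 6 X v\right) - 4 = -5 + 6 X v$)
$\frac{1}{-73 + I} 79 + t{\left(-9,0 \right)} = \frac{1}{-73 + 40} \cdot 79 - \left(5 + 54 \cdot 0\right) = \frac{1}{-33} \cdot 79 + \left(-5 + 0\right) = \left(- \frac{1}{33}\right) 79 - 5 = - \frac{79}{33} - 5 = - \frac{244}{33}$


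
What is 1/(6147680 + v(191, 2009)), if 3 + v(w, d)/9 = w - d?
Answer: 1/6131291 ≈ 1.6310e-7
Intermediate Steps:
v(w, d) = -27 - 9*d + 9*w (v(w, d) = -27 + 9*(w - d) = -27 + (-9*d + 9*w) = -27 - 9*d + 9*w)
1/(6147680 + v(191, 2009)) = 1/(6147680 + (-27 - 9*2009 + 9*191)) = 1/(6147680 + (-27 - 18081 + 1719)) = 1/(6147680 - 16389) = 1/6131291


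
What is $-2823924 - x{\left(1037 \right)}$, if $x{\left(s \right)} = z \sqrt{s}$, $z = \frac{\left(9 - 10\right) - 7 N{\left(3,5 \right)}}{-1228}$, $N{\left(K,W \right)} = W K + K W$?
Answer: $-2823924 - \frac{211 \sqrt{1037}}{1228} \approx -2.8239 \cdot 10^{6}$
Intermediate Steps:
$N{\left(K,W \right)} = 2 K W$ ($N{\left(K,W \right)} = K W + K W = 2 K W$)
$z = \frac{211}{1228}$ ($z = \frac{\left(9 - 10\right) - 7 \cdot 2 \cdot 3 \cdot 5}{-1228} = \left(\left(9 - 10\right) - 210\right) \left(- \frac{1}{1228}\right) = \left(-1 - 210\right) \left(- \frac{1}{1228}\right) = \left(-211\right) \left(- \frac{1}{1228}\right) = \frac{211}{1228} \approx 0.17182$)
$x{\left(s \right)} = \frac{211 \sqrt{s}}{1228}$
$-2823924 - x{\left(1037 \right)} = -2823924 - \frac{211 \sqrt{1037}}{1228}$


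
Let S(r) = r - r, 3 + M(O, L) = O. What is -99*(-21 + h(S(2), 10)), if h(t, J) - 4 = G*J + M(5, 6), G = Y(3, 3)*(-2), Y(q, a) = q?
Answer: 7425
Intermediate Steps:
M(O, L) = -3 + O
S(r) = 0
G = -6 (G = 3*(-2) = -6)
h(t, J) = 6 - 6*J (h(t, J) = 4 + (-6*J + (-3 + 5)) = 4 + (-6*J + 2) = 4 + (2 - 6*J) = 6 - 6*J)
-99*(-21 + h(S(2), 10)) = -99*(-21 + (6 - 6*10)) = -99*(-21 + (6 - 60)) = -99*(-21 - 54) = -99*(-75) = 7425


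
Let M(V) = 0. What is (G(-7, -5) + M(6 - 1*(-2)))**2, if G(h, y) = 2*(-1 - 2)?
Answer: 36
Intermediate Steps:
G(h, y) = -6 (G(h, y) = 2*(-3) = -6)
(G(-7, -5) + M(6 - 1*(-2)))**2 = (-6 + 0)**2 = (-6)**2 = 36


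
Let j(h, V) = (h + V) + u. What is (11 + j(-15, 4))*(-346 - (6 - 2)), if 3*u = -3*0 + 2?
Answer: -700/3 ≈ -233.33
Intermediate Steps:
u = ⅔ (u = (-3*0 + 2)/3 = (0 + 2)/3 = (⅓)*2 = ⅔ ≈ 0.66667)
j(h, V) = ⅔ + V + h (j(h, V) = (h + V) + ⅔ = (V + h) + ⅔ = ⅔ + V + h)
(11 + j(-15, 4))*(-346 - (6 - 2)) = (11 + (⅔ + 4 - 15))*(-346 - (6 - 2)) = (11 - 31/3)*(-346 - 1*4) = 2*(-346 - 4)/3 = (⅔)*(-350) = -700/3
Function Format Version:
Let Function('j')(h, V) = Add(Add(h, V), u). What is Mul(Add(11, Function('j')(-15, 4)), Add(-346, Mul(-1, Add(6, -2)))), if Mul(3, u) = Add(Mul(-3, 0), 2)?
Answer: Rational(-700, 3) ≈ -233.33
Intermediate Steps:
u = Rational(2, 3) (u = Mul(Rational(1, 3), Add(Mul(-3, 0), 2)) = Mul(Rational(1, 3), Add(0, 2)) = Mul(Rational(1, 3), 2) = Rational(2, 3) ≈ 0.66667)
Function('j')(h, V) = Add(Rational(2, 3), V, h) (Function('j')(h, V) = Add(Add(h, V), Rational(2, 3)) = Add(Add(V, h), Rational(2, 3)) = Add(Rational(2, 3), V, h))
Mul(Add(11, Function('j')(-15, 4)), Add(-346, Mul(-1, Add(6, -2)))) = Mul(Add(11, Add(Rational(2, 3), 4, -15)), Add(-346, Mul(-1, Add(6, -2)))) = Mul(Add(11, Rational(-31, 3)), Add(-346, Mul(-1, 4))) = Mul(Rational(2, 3), Add(-346, -4)) = Mul(Rational(2, 3), -350) = Rational(-700, 3)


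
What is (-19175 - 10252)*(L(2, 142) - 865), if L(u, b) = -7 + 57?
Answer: 23983005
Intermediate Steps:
L(u, b) = 50
(-19175 - 10252)*(L(2, 142) - 865) = (-19175 - 10252)*(50 - 865) = -29427*(-815) = 23983005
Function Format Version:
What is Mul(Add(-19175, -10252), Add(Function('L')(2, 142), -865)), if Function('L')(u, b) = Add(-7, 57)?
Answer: 23983005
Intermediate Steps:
Function('L')(u, b) = 50
Mul(Add(-19175, -10252), Add(Function('L')(2, 142), -865)) = Mul(Add(-19175, -10252), Add(50, -865)) = Mul(-29427, -815) = 23983005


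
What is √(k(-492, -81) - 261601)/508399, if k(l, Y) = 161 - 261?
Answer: I*√261701/508399 ≈ 0.0010062*I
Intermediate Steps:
k(l, Y) = -100
√(k(-492, -81) - 261601)/508399 = √(-100 - 261601)/508399 = √(-261701)*(1/508399) = (I*√261701)*(1/508399) = I*√261701/508399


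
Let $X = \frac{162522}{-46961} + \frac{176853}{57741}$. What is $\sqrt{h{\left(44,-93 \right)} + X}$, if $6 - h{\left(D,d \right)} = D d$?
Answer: $\frac{\sqrt{3347576780815386548081}}{903858367} \approx 64.012$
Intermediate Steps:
$h{\left(D,d \right)} = 6 - D d$
$X = - \frac{359663023}{903858367}$ ($X = 162522 \left(- \frac{1}{46961}\right) + 176853 \cdot \frac{1}{57741} = - \frac{162522}{46961} + \frac{58951}{19247} = - \frac{359663023}{903858367} \approx -0.39792$)
$\sqrt{h{\left(44,-93 \right)} + X} = \sqrt{\left(6 - 44 \left(-93\right)\right) - \frac{359663023}{903858367}} = \sqrt{\left(6 + 4092\right) - \frac{359663023}{903858367}} = \sqrt{4098 - \frac{359663023}{903858367}} = \sqrt{\frac{3703651924943}{903858367}} = \frac{\sqrt{3347576780815386548081}}{903858367}$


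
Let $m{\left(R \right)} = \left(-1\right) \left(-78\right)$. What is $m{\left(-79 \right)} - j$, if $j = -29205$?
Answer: $29283$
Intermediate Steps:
$m{\left(R \right)} = 78$
$m{\left(-79 \right)} - j = 78 - -29205 = 78 + 29205 = 29283$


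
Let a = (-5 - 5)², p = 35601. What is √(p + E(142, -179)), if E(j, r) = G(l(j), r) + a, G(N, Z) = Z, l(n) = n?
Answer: √35522 ≈ 188.47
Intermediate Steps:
a = 100 (a = (-10)² = 100)
E(j, r) = 100 + r (E(j, r) = r + 100 = 100 + r)
√(p + E(142, -179)) = √(35601 + (100 - 179)) = √(35601 - 79) = √35522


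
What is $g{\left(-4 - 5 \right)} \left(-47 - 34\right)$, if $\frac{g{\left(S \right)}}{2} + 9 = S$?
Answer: $2916$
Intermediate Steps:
$g{\left(S \right)} = -18 + 2 S$
$g{\left(-4 - 5 \right)} \left(-47 - 34\right) = \left(-18 + 2 \left(-4 - 5\right)\right) \left(-47 - 34\right) = \left(-18 + 2 \left(-4 - 5\right)\right) \left(-81\right) = \left(-18 + 2 \left(-9\right)\right) \left(-81\right) = \left(-18 - 18\right) \left(-81\right) = \left(-36\right) \left(-81\right) = 2916$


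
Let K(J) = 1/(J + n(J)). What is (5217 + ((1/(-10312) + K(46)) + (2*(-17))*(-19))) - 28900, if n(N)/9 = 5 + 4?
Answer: -30169797903/1309624 ≈ -23037.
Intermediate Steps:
n(N) = 81 (n(N) = 9*(5 + 4) = 9*9 = 81)
K(J) = 1/(81 + J) (K(J) = 1/(J + 81) = 1/(81 + J))
(5217 + ((1/(-10312) + K(46)) + (2*(-17))*(-19))) - 28900 = (5217 + ((1/(-10312) + 1/(81 + 46)) + (2*(-17))*(-19))) - 28900 = (5217 + ((-1/10312 + 1/127) - 34*(-19))) - 28900 = (5217 + ((-1/10312 + 1/127) + 646)) - 28900 = (5217 + (10185/1309624 + 646)) - 28900 = (5217 + 846027289/1309624) - 28900 = 7678335697/1309624 - 28900 = -30169797903/1309624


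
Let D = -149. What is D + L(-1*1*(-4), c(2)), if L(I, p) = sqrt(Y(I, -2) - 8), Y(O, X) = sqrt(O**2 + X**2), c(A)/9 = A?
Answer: -149 + I*sqrt(8 - 2*sqrt(5)) ≈ -149.0 + 1.8783*I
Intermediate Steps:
c(A) = 9*A
L(I, p) = sqrt(-8 + sqrt(4 + I**2)) (L(I, p) = sqrt(sqrt(I**2 + (-2)**2) - 8) = sqrt(sqrt(I**2 + 4) - 8) = sqrt(sqrt(4 + I**2) - 8) = sqrt(-8 + sqrt(4 + I**2)))
D + L(-1*1*(-4), c(2)) = -149 + sqrt(-8 + sqrt(4 + (-1*1*(-4))**2)) = -149 + sqrt(-8 + sqrt(4 + (-1*(-4))**2)) = -149 + sqrt(-8 + sqrt(4 + 4**2)) = -149 + sqrt(-8 + sqrt(4 + 16)) = -149 + sqrt(-8 + sqrt(20)) = -149 + sqrt(-8 + 2*sqrt(5))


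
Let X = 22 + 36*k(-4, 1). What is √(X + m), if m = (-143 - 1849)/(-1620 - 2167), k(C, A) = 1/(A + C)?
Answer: √150957394/3787 ≈ 3.2444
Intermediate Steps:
m = 1992/3787 (m = -1992/(-3787) = -1992*(-1/3787) = 1992/3787 ≈ 0.52601)
X = 10 (X = 22 + 36/(1 - 4) = 22 + 36/(-3) = 22 + 36*(-⅓) = 22 - 12 = 10)
√(X + m) = √(10 + 1992/3787) = √(39862/3787) = √150957394/3787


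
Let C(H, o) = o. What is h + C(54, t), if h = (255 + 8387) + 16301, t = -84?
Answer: 24859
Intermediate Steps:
h = 24943 (h = 8642 + 16301 = 24943)
h + C(54, t) = 24943 - 84 = 24859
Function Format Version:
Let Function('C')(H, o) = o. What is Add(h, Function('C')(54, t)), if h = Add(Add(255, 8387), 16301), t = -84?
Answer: 24859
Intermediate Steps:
h = 24943 (h = Add(8642, 16301) = 24943)
Add(h, Function('C')(54, t)) = Add(24943, -84) = 24859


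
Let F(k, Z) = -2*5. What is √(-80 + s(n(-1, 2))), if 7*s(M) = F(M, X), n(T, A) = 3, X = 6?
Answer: I*√3990/7 ≈ 9.0238*I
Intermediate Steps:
F(k, Z) = -10
s(M) = -10/7 (s(M) = (⅐)*(-10) = -10/7)
√(-80 + s(n(-1, 2))) = √(-80 - 10/7) = √(-570/7) = I*√3990/7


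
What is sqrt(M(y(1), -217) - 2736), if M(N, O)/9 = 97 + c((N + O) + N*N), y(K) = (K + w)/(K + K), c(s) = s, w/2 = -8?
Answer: 3*I*sqrt(1501)/2 ≈ 58.114*I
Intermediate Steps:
w = -16 (w = 2*(-8) = -16)
y(K) = (-16 + K)/(2*K) (y(K) = (K - 16)/(K + K) = (-16 + K)/((2*K)) = (-16 + K)*(1/(2*K)) = (-16 + K)/(2*K))
M(N, O) = 873 + 9*N + 9*O + 9*N**2 (M(N, O) = 9*(97 + ((N + O) + N*N)) = 9*(97 + ((N + O) + N**2)) = 9*(97 + (N + O + N**2)) = 9*(97 + N + O + N**2) = 873 + 9*N + 9*O + 9*N**2)
sqrt(M(y(1), -217) - 2736) = sqrt((873 + 9*((1/2)*(-16 + 1)/1) + 9*(-217) + 9*((1/2)*(-16 + 1)/1)**2) - 2736) = sqrt((873 + 9*((1/2)*1*(-15)) - 1953 + 9*((1/2)*1*(-15))**2) - 2736) = sqrt((873 + 9*(-15/2) - 1953 + 9*(-15/2)**2) - 2736) = sqrt((873 - 135/2 - 1953 + 9*(225/4)) - 2736) = sqrt((873 - 135/2 - 1953 + 2025/4) - 2736) = sqrt(-2565/4 - 2736) = sqrt(-13509/4) = 3*I*sqrt(1501)/2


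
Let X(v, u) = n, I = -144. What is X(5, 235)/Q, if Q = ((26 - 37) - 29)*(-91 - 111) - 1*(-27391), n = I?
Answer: -144/35471 ≈ -0.0040597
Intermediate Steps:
n = -144
X(v, u) = -144
Q = 35471 (Q = (-11 - 29)*(-202) + 27391 = -40*(-202) + 27391 = 8080 + 27391 = 35471)
X(5, 235)/Q = -144/35471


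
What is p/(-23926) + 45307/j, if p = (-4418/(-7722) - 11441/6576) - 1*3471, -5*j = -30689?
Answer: 46773625853851319/6214313904166368 ≈ 7.5268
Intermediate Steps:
j = 30689/5 (j = -1/5*(-30689) = 30689/5 ≈ 6137.8)
p = -29386038391/8463312 (p = (-4418*(-1/7722) - 11441*1/6576) - 3471 = (2209/3861 - 11441/6576) - 3471 = -9882439/8463312 - 3471 = -29386038391/8463312 ≈ -3472.2)
p/(-23926) + 45307/j = -29386038391/8463312/(-23926) + 45307/(30689/5) = -29386038391/8463312*(-1/23926) + 45307*(5/30689) = 29386038391/202493202912 + 226535/30689 = 46773625853851319/6214313904166368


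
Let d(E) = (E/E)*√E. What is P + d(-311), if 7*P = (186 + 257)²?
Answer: 196249/7 + I*√311 ≈ 28036.0 + 17.635*I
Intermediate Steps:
d(E) = √E (d(E) = 1*√E = √E)
P = 196249/7 (P = (186 + 257)²/7 = (⅐)*443² = (⅐)*196249 = 196249/7 ≈ 28036.)
P + d(-311) = 196249/7 + √(-311) = 196249/7 + I*√311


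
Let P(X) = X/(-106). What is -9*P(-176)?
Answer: -792/53 ≈ -14.943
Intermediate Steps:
P(X) = -X/106 (P(X) = X*(-1/106) = -X/106)
-9*P(-176) = -(-9)*(-176)/106 = -9*88/53 = -792/53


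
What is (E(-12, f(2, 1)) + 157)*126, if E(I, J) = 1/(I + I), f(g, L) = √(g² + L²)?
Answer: 79107/4 ≈ 19777.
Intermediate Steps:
f(g, L) = √(L² + g²)
E(I, J) = 1/(2*I)
(E(-12, f(2, 1)) + 157)*126 = ((½)/(-12) + 157)*126 = ((½)*(-1/12) + 157)*126 = (-1/24 + 157)*126 = (3767/24)*126 = 79107/4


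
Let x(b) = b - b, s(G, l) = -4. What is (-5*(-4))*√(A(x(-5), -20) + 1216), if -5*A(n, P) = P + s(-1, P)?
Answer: 8*√7630 ≈ 698.80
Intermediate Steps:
x(b) = 0
A(n, P) = ⅘ - P/5 (A(n, P) = -(P - 4)/5 = -(-4 + P)/5 = ⅘ - P/5)
(-5*(-4))*√(A(x(-5), -20) + 1216) = (-5*(-4))*√((⅘ - ⅕*(-20)) + 1216) = 20*√((⅘ + 4) + 1216) = 20*√(24/5 + 1216) = 20*√(6104/5) = 20*(2*√7630/5) = 8*√7630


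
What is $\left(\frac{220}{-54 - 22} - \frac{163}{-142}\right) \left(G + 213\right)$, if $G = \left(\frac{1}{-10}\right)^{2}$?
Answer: $- \frac{100391613}{269800} \approx -372.1$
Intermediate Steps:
$G = \frac{1}{100}$ ($G = \left(- \frac{1}{10}\right)^{2} = \frac{1}{100} \approx 0.01$)
$\left(\frac{220}{-54 - 22} - \frac{163}{-142}\right) \left(G + 213\right) = \left(\frac{220}{-54 - 22} - \frac{163}{-142}\right) \left(\frac{1}{100} + 213\right) = \left(\frac{220}{-76} - - \frac{163}{142}\right) \frac{21301}{100} = \left(220 \left(- \frac{1}{76}\right) + \frac{163}{142}\right) \frac{21301}{100} = \left(- \frac{55}{19} + \frac{163}{142}\right) \frac{21301}{100} = \left(- \frac{4713}{2698}\right) \frac{21301}{100} = - \frac{100391613}{269800}$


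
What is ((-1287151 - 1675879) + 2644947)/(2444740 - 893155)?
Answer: -318083/1551585 ≈ -0.20501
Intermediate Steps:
((-1287151 - 1675879) + 2644947)/(2444740 - 893155) = (-2963030 + 2644947)/1551585 = -318083*1/1551585 = -318083/1551585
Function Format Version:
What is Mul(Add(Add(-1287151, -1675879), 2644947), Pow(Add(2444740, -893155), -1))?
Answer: Rational(-318083, 1551585) ≈ -0.20501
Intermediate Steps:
Mul(Add(Add(-1287151, -1675879), 2644947), Pow(Add(2444740, -893155), -1)) = Mul(Add(-2963030, 2644947), Pow(1551585, -1)) = Mul(-318083, Rational(1, 1551585)) = Rational(-318083, 1551585)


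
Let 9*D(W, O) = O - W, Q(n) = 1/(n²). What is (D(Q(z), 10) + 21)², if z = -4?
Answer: 1125721/2304 ≈ 488.59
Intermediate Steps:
Q(n) = n⁻²
D(W, O) = -W/9 + O/9 (D(W, O) = (O - W)/9 = -W/9 + O/9)
(D(Q(z), 10) + 21)² = ((-⅑/(-4)² + (⅑)*10) + 21)² = ((-⅑*1/16 + 10/9) + 21)² = ((-1/144 + 10/9) + 21)² = (53/48 + 21)² = (1061/48)² = 1125721/2304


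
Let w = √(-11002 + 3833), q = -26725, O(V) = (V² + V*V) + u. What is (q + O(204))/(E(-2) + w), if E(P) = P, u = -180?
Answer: -112654/7173 - 56327*I*√7169/7173 ≈ -15.705 - 664.88*I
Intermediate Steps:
O(V) = -180 + 2*V² (O(V) = (V² + V*V) - 180 = (V² + V²) - 180 = 2*V² - 180 = -180 + 2*V²)
w = I*√7169 (w = √(-7169) = I*√7169 ≈ 84.67*I)
(q + O(204))/(E(-2) + w) = (-26725 + (-180 + 2*204²))/(-2 + I*√7169) = (-26725 + (-180 + 2*41616))/(-2 + I*√7169) = (-26725 + (-180 + 83232))/(-2 + I*√7169) = (-26725 + 83052)/(-2 + I*√7169) = 56327/(-2 + I*√7169)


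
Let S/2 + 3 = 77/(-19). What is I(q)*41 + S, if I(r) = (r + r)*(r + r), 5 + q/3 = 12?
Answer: 1373888/19 ≈ 72310.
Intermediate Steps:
S = -268/19 (S = -6 + 2*(77/(-19)) = -6 + 2*(77*(-1/19)) = -6 + 2*(-77/19) = -6 - 154/19 = -268/19 ≈ -14.105)
q = 21 (q = -15 + 3*12 = -15 + 36 = 21)
I(r) = 4*r² (I(r) = (2*r)*(2*r) = 4*r²)
I(q)*41 + S = (4*21²)*41 - 268/19 = (4*441)*41 - 268/19 = 1764*41 - 268/19 = 72324 - 268/19 = 1373888/19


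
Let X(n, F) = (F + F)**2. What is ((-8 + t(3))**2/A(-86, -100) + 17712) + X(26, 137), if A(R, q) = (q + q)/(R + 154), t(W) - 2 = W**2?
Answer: 4639247/50 ≈ 92785.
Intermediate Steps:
t(W) = 2 + W**2
X(n, F) = 4*F**2 (X(n, F) = (2*F)**2 = 4*F**2)
A(R, q) = 2*q/(154 + R) (A(R, q) = (2*q)/(154 + R) = 2*q/(154 + R))
((-8 + t(3))**2/A(-86, -100) + 17712) + X(26, 137) = ((-8 + (2 + 3**2))**2/((2*(-100)/(154 - 86))) + 17712) + 4*137**2 = ((-8 + (2 + 9))**2/((2*(-100)/68)) + 17712) + 4*18769 = ((-8 + 11)**2/((2*(-100)*(1/68))) + 17712) + 75076 = (3**2/(-50/17) + 17712) + 75076 = (9*(-17/50) + 17712) + 75076 = (-153/50 + 17712) + 75076 = 885447/50 + 75076 = 4639247/50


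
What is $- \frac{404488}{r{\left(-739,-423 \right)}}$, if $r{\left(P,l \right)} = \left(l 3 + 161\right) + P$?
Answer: $\frac{404488}{1847} \approx 219.0$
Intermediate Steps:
$r{\left(P,l \right)} = 161 + P + 3 l$ ($r{\left(P,l \right)} = \left(3 l + 161\right) + P = \left(161 + 3 l\right) + P = 161 + P + 3 l$)
$- \frac{404488}{r{\left(-739,-423 \right)}} = - \frac{404488}{161 - 739 + 3 \left(-423\right)} = - \frac{404488}{161 - 739 - 1269} = - \frac{404488}{-1847} = \left(-404488\right) \left(- \frac{1}{1847}\right) = \frac{404488}{1847}$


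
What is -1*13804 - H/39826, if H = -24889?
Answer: -549733215/39826 ≈ -13803.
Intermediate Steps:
-1*13804 - H/39826 = -1*13804 - (-24889)/39826 = -13804 - (-24889)/39826 = -13804 - 1*(-24889/39826) = -13804 + 24889/39826 = -549733215/39826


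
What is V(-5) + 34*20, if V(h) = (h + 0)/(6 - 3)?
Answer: 2035/3 ≈ 678.33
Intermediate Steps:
V(h) = h/3
V(-5) + 34*20 = (⅓)*(-5) + 34*20 = -5/3 + 680 = 2035/3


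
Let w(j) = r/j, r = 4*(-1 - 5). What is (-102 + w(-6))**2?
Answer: 9604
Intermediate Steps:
r = -24 (r = 4*(-6) = -24)
w(j) = -24/j
(-102 + w(-6))**2 = (-102 - 24/(-6))**2 = (-102 - 24*(-1/6))**2 = (-102 + 4)**2 = (-98)**2 = 9604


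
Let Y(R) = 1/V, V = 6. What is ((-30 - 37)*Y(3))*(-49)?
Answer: 3283/6 ≈ 547.17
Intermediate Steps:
Y(R) = ⅙ (Y(R) = 1/6 = ⅙)
((-30 - 37)*Y(3))*(-49) = ((-30 - 37)*(⅙))*(-49) = -67*⅙*(-49) = -67/6*(-49) = 3283/6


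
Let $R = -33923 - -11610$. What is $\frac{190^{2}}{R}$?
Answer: $- \frac{36100}{22313} \approx -1.6179$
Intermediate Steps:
$R = -22313$ ($R = -33923 + 11610 = -22313$)
$\frac{190^{2}}{R} = \frac{190^{2}}{-22313} = 36100 \left(- \frac{1}{22313}\right) = - \frac{36100}{22313}$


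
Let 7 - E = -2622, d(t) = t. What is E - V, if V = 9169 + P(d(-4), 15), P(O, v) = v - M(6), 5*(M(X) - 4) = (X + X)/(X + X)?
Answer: -32754/5 ≈ -6550.8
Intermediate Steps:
M(X) = 21/5 (M(X) = 4 + ((X + X)/(X + X))/5 = 4 + ((2*X)/((2*X)))/5 = 4 + ((2*X)*(1/(2*X)))/5 = 4 + (⅕)*1 = 4 + ⅕ = 21/5)
P(O, v) = -21/5 + v (P(O, v) = v - 1*21/5 = v - 21/5 = -21/5 + v)
E = 2629 (E = 7 - 1*(-2622) = 7 + 2622 = 2629)
V = 45899/5 (V = 9169 + (-21/5 + 15) = 9169 + 54/5 = 45899/5 ≈ 9179.8)
E - V = 2629 - 1*45899/5 = 2629 - 45899/5 = -32754/5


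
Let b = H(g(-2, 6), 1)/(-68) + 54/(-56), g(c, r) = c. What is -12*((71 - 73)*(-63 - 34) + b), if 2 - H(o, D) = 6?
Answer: -275739/119 ≈ -2317.1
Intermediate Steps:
H(o, D) = -4 (H(o, D) = 2 - 1*6 = 2 - 6 = -4)
b = -431/476 (b = -4/(-68) + 54/(-56) = -4*(-1/68) + 54*(-1/56) = 1/17 - 27/28 = -431/476 ≈ -0.90546)
-12*((71 - 73)*(-63 - 34) + b) = -12*((71 - 73)*(-63 - 34) - 431/476) = -12*(-2*(-97) - 431/476) = -12*(194 - 431/476) = -12*91913/476 = -275739/119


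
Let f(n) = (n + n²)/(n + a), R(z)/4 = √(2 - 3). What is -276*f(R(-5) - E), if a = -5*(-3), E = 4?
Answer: 43056/137 + 80592*I/137 ≈ 314.28 + 588.26*I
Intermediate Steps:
a = 15
R(z) = 4*I (R(z) = 4*√(2 - 3) = 4*√(-1) = 4*I)
f(n) = (n + n²)/(15 + n) (f(n) = (n + n²)/(n + 15) = (n + n²)/(15 + n))
-276*f(R(-5) - E) = -276*(4*I - 1*4)*(1 + (4*I - 1*4))/(15 + (4*I - 1*4)) = -276*(4*I - 4)*(1 + (4*I - 4))/(15 + (4*I - 4)) = -276*(-4 + 4*I)*(1 + (-4 + 4*I))/(15 + (-4 + 4*I)) = -276*(-4 + 4*I)*(-3 + 4*I)/(11 + 4*I) = -276*(-4 + 4*I)*(11 - 4*I)/137*(-3 + 4*I) = -276*(-4 + 4*I)*(-3 + 4*I)*(11 - 4*I)/137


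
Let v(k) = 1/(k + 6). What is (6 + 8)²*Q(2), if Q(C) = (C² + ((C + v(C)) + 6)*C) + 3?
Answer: 4557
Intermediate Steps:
v(k) = 1/(6 + k)
Q(C) = 3 + C² + C*(6 + C + 1/(6 + C)) (Q(C) = (C² + ((C + 1/(6 + C)) + 6)*C) + 3 = (C² + (6 + C + 1/(6 + C))*C) + 3 = (C² + C*(6 + C + 1/(6 + C))) + 3 = 3 + C² + C*(6 + C + 1/(6 + C)))
(6 + 8)²*Q(2) = (6 + 8)²*((2 + (6 + 2)*(3 + 2*2² + 6*2))/(6 + 2)) = 14²*((2 + 8*(3 + 2*4 + 12))/8) = 196*((2 + 8*(3 + 8 + 12))/8) = 196*((2 + 8*23)/8) = 196*((2 + 184)/8) = 196*((⅛)*186) = 196*(93/4) = 4557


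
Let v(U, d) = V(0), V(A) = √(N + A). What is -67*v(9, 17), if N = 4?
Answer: -134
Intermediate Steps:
V(A) = √(4 + A)
v(U, d) = 2 (v(U, d) = √(4 + 0) = √4 = 2)
-67*v(9, 17) = -67*2 = -134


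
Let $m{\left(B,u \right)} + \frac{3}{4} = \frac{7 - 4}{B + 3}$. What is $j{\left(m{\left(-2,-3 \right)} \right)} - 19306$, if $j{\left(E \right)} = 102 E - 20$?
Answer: $- \frac{38193}{2} \approx -19097.0$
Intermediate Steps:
$m{\left(B,u \right)} = - \frac{3}{4} + \frac{3}{3 + B}$ ($m{\left(B,u \right)} = - \frac{3}{4} + \frac{7 - 4}{B + 3} = - \frac{3}{4} + \frac{3}{3 + B}$)
$j{\left(E \right)} = -20 + 102 E$
$j{\left(m{\left(-2,-3 \right)} \right)} - 19306 = \left(-20 + 102 \frac{3 \left(1 - -2\right)}{4 \left(3 - 2\right)}\right) - 19306 = \left(-20 + 102 \frac{3 \left(1 + 2\right)}{4 \cdot 1}\right) - 19306 = \left(-20 + 102 \cdot \frac{3}{4} \cdot 1 \cdot 3\right) - 19306 = \left(-20 + 102 \cdot \frac{9}{4}\right) - 19306 = \left(-20 + \frac{459}{2}\right) - 19306 = \frac{419}{2} - 19306 = - \frac{38193}{2}$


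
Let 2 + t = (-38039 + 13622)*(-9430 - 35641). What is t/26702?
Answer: 1100498605/26702 ≈ 41214.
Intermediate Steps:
t = 1100498605 (t = -2 + (-38039 + 13622)*(-9430 - 35641) = -2 - 24417*(-45071) = -2 + 1100498607 = 1100498605)
t/26702 = 1100498605/26702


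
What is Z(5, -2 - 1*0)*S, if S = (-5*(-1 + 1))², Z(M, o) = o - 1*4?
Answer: 0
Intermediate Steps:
Z(M, o) = -4 + o (Z(M, o) = o - 4 = -4 + o)
S = 0 (S = (-5*0)² = 0² = 0)
Z(5, -2 - 1*0)*S = (-4 + (-2 - 1*0))*0 = (-4 + (-2 + 0))*0 = (-4 - 2)*0 = -6*0 = 0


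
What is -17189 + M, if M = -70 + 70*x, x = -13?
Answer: -18169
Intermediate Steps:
M = -980 (M = -70 + 70*(-13) = -70 - 910 = -980)
-17189 + M = -17189 - 980 = -18169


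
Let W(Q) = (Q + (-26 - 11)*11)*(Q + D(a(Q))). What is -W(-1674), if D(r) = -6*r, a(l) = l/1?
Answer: 17417970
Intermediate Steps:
a(l) = l (a(l) = l*1 = l)
W(Q) = -5*Q*(-407 + Q) (W(Q) = (Q + (-26 - 11)*11)*(Q - 6*Q) = (Q - 37*11)*(-5*Q) = (Q - 407)*(-5*Q) = (-407 + Q)*(-5*Q) = -5*Q*(-407 + Q))
-W(-1674) = -5*(-1674)*(407 - 1*(-1674)) = -5*(-1674)*(407 + 1674) = -5*(-1674)*2081 = -1*(-17417970) = 17417970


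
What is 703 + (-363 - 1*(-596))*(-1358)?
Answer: -315711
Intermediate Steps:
703 + (-363 - 1*(-596))*(-1358) = 703 + (-363 + 596)*(-1358) = 703 + 233*(-1358) = 703 - 316414 = -315711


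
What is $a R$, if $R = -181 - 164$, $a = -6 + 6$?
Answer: $0$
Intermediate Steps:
$a = 0$
$R = -345$
$a R = 0 \left(-345\right) = 0$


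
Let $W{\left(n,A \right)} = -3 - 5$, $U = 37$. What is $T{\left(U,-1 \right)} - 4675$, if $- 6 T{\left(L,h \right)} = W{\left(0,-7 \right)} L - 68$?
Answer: $- \frac{13843}{3} \approx -4614.3$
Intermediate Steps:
$W{\left(n,A \right)} = -8$ ($W{\left(n,A \right)} = -3 - 5 = -8$)
$T{\left(L,h \right)} = \frac{34}{3} + \frac{4 L}{3}$ ($T{\left(L,h \right)} = - \frac{- 8 L - 68}{6} = - \frac{-68 - 8 L}{6} = \frac{34}{3} + \frac{4 L}{3}$)
$T{\left(U,-1 \right)} - 4675 = \left(\frac{34}{3} + \frac{4}{3} \cdot 37\right) - 4675 = \left(\frac{34}{3} + \frac{148}{3}\right) - 4675 = \frac{182}{3} - 4675 = - \frac{13843}{3}$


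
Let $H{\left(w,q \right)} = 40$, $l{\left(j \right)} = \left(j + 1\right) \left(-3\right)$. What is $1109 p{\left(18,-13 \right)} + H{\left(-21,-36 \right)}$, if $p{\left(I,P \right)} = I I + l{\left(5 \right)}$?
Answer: $339394$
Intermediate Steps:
$l{\left(j \right)} = -3 - 3 j$ ($l{\left(j \right)} = \left(1 + j\right) \left(-3\right) = -3 - 3 j$)
$p{\left(I,P \right)} = -18 + I^{2}$ ($p{\left(I,P \right)} = I I - 18 = I^{2} - 18 = -18 + I^{2}$)
$1109 p{\left(18,-13 \right)} + H{\left(-21,-36 \right)} = 1109 \left(-18 + 18^{2}\right) + 40 = 1109 \left(-18 + 324\right) + 40 = 1109 \cdot 306 + 40 = 339354 + 40 = 339394$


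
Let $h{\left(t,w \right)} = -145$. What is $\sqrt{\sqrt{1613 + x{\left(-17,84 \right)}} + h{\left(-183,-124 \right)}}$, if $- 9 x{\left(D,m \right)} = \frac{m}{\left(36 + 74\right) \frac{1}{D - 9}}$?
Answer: $\frac{\sqrt{-3947625 + 165 \sqrt{43973985}}}{165} \approx 10.238 i$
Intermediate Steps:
$x{\left(D,m \right)} = - \frac{m \left(- \frac{9}{110} + \frac{D}{110}\right)}{9}$ ($x{\left(D,m \right)} = - \frac{m \frac{1}{\left(36 + 74\right) \frac{1}{D - 9}}}{9} = - \frac{m \frac{1}{110 \frac{1}{-9 + D}}}{9} = - \frac{m \left(- \frac{9}{110} + \frac{D}{110}\right)}{9}$)
$\sqrt{\sqrt{1613 + x{\left(-17,84 \right)}} + h{\left(-183,-124 \right)}} = \sqrt{\sqrt{1613 + \frac{1}{990} \cdot 84 \left(9 - -17\right)} - 145} = \sqrt{\sqrt{1613 + \frac{1}{990} \cdot 84 \left(9 + 17\right)} - 145} = \sqrt{\sqrt{1613 + \frac{1}{990} \cdot 84 \cdot 26} - 145} = \sqrt{\sqrt{1613 + \frac{364}{165}} - 145} = \sqrt{\sqrt{\frac{266509}{165}} - 145} = \sqrt{\frac{\sqrt{43973985}}{165} - 145} = \sqrt{-145 + \frac{\sqrt{43973985}}{165}}$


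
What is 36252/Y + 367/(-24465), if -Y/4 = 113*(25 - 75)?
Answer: 43930549/27645450 ≈ 1.5891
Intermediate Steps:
Y = 22600 (Y = -452*(25 - 75) = -452*(-50) = -4*(-5650) = 22600)
36252/Y + 367/(-24465) = 36252/22600 + 367/(-24465) = 36252*(1/22600) + 367*(-1/24465) = 9063/5650 - 367/24465 = 43930549/27645450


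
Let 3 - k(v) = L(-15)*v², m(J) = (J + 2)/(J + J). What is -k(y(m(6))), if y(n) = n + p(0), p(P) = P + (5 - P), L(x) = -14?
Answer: -4073/9 ≈ -452.56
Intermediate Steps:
p(P) = 5
m(J) = (2 + J)/(2*J) (m(J) = (2 + J)/((2*J)) = (2 + J)*(1/(2*J)) = (2 + J)/(2*J))
y(n) = 5 + n (y(n) = n + 5 = 5 + n)
k(v) = 3 + 14*v² (k(v) = 3 - (-14)*v² = 3 + 14*v²)
-k(y(m(6))) = -(3 + 14*(5 + (½)*(2 + 6)/6)²) = -(3 + 14*(5 + (½)*(⅙)*8)²) = -(3 + 14*(5 + ⅔)²) = -(3 + 14*(17/3)²) = -(3 + 14*(289/9)) = -(3 + 4046/9) = -1*4073/9 = -4073/9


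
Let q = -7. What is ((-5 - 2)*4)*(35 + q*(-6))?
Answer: -2156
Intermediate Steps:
((-5 - 2)*4)*(35 + q*(-6)) = ((-5 - 2)*4)*(35 - 7*(-6)) = (-7*4)*(35 + 42) = -28*77 = -2156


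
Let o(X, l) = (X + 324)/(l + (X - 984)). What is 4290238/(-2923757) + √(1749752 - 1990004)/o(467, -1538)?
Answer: -4290238/2923757 - 4110*I*√60063/791 ≈ -1.4674 - 1273.4*I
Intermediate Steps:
o(X, l) = (324 + X)/(-984 + X + l) (o(X, l) = (324 + X)/(l + (-984 + X)) = (324 + X)/(-984 + X + l))
4290238/(-2923757) + √(1749752 - 1990004)/o(467, -1538) = 4290238/(-2923757) + √(1749752 - 1990004)/(((324 + 467)/(-984 + 467 - 1538))) = 4290238*(-1/2923757) + √(-240252)/((791/(-2055))) = -4290238/2923757 + (2*I*√60063)/((-1/2055*791)) = -4290238/2923757 + (2*I*√60063)/(-791/2055) = -4290238/2923757 + (2*I*√60063)*(-2055/791) = -4290238/2923757 - 4110*I*√60063/791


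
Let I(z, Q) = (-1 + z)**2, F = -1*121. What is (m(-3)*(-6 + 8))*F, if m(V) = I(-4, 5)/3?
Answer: -6050/3 ≈ -2016.7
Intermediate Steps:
F = -121
m(V) = 25/3 (m(V) = (-1 - 4)**2/3 = (-5)**2*(1/3) = 25*(1/3) = 25/3)
(m(-3)*(-6 + 8))*F = (25*(-6 + 8)/3)*(-121) = ((25/3)*2)*(-121) = (50/3)*(-121) = -6050/3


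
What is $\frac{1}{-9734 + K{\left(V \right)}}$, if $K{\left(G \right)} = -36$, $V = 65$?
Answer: $- \frac{1}{9770} \approx -0.00010235$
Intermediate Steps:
$\frac{1}{-9734 + K{\left(V \right)}} = \frac{1}{-9734 - 36} = \frac{1}{-9770} = - \frac{1}{9770}$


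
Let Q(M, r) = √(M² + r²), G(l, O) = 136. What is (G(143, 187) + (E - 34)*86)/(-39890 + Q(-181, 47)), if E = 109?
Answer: -26271554/159117713 - 3293*√34970/795588565 ≈ -0.16588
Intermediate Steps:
(G(143, 187) + (E - 34)*86)/(-39890 + Q(-181, 47)) = (136 + (109 - 34)*86)/(-39890 + √((-181)² + 47²)) = (136 + 75*86)/(-39890 + √(32761 + 2209)) = (136 + 6450)/(-39890 + √34970) = 6586/(-39890 + √34970)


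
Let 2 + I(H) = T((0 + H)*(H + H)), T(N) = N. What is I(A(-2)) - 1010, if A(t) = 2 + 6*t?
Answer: -812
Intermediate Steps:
I(H) = -2 + 2*H² (I(H) = -2 + (0 + H)*(H + H) = -2 + H*(2*H) = -2 + 2*H²)
I(A(-2)) - 1010 = (-2 + 2*(2 + 6*(-2))²) - 1010 = (-2 + 2*(2 - 12)²) - 1010 = (-2 + 2*(-10)²) - 1010 = (-2 + 2*100) - 1010 = (-2 + 200) - 1010 = 198 - 1010 = -812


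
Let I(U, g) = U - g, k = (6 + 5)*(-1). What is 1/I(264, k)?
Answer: 1/275 ≈ 0.0036364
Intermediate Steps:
k = -11 (k = 11*(-1) = -11)
1/I(264, k) = 1/(264 - 1*(-11)) = 1/(264 + 11) = 1/275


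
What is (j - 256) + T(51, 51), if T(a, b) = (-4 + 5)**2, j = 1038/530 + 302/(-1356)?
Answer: -45503983/179670 ≈ -253.26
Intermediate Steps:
j = 311867/179670 (j = 1038*(1/530) + 302*(-1/1356) = 519/265 - 151/678 = 311867/179670 ≈ 1.7358)
T(a, b) = 1 (T(a, b) = 1**2 = 1)
(j - 256) + T(51, 51) = (311867/179670 - 256) + 1 = -45683653/179670 + 1 = -45503983/179670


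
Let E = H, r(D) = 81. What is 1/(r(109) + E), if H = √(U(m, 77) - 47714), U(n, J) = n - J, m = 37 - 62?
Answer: 81/54377 - 2*I*√11954/54377 ≈ 0.0014896 - 0.0040213*I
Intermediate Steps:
m = -25
H = 2*I*√11954 (H = √((-25 - 1*77) - 47714) = √((-25 - 77) - 47714) = √(-102 - 47714) = √(-47816) = 2*I*√11954 ≈ 218.67*I)
E = 2*I*√11954 ≈ 218.67*I
1/(r(109) + E) = 1/(81 + 2*I*√11954)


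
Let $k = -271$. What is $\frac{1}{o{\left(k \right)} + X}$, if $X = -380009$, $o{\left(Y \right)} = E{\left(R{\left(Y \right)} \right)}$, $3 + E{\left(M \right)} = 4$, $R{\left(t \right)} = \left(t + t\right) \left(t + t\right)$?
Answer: $- \frac{1}{380008} \approx -2.6315 \cdot 10^{-6}$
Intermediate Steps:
$R{\left(t \right)} = 4 t^{2}$ ($R{\left(t \right)} = 2 t 2 t = 4 t^{2}$)
$E{\left(M \right)} = 1$ ($E{\left(M \right)} = -3 + 4 = 1$)
$o{\left(Y \right)} = 1$
$\frac{1}{o{\left(k \right)} + X} = \frac{1}{1 - 380009} = \frac{1}{-380008} = - \frac{1}{380008}$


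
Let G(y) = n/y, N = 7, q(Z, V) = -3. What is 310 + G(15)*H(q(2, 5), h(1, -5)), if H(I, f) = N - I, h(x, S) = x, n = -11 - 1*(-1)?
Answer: 910/3 ≈ 303.33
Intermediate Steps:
n = -10 (n = -11 + 1 = -10)
G(y) = -10/y
H(I, f) = 7 - I
310 + G(15)*H(q(2, 5), h(1, -5)) = 310 + (-10/15)*(7 - 1*(-3)) = 310 + (-10*1/15)*(7 + 3) = 310 - 2/3*10 = 310 - 20/3 = 910/3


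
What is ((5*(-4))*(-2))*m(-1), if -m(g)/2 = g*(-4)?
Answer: -320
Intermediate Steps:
m(g) = 8*g (m(g) = -2*g*(-4) = -(-8)*g = 8*g)
((5*(-4))*(-2))*m(-1) = ((5*(-4))*(-2))*(8*(-1)) = -20*(-2)*(-8) = 40*(-8) = -320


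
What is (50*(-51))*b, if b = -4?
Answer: 10200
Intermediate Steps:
(50*(-51))*b = (50*(-51))*(-4) = -2550*(-4) = 10200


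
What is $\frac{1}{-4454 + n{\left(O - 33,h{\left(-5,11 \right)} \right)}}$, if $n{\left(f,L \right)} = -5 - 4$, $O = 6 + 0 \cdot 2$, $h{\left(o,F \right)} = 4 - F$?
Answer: $- \frac{1}{4463} \approx -0.00022406$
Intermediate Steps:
$O = 6$ ($O = 6 + 0 = 6$)
$n{\left(f,L \right)} = -9$
$\frac{1}{-4454 + n{\left(O - 33,h{\left(-5,11 \right)} \right)}} = \frac{1}{-4454 - 9} = \frac{1}{-4463} = - \frac{1}{4463}$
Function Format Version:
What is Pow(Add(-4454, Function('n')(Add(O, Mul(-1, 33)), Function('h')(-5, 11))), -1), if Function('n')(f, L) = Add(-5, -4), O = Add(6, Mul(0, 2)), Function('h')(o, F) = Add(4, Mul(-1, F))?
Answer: Rational(-1, 4463) ≈ -0.00022406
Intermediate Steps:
O = 6 (O = Add(6, 0) = 6)
Function('n')(f, L) = -9
Pow(Add(-4454, Function('n')(Add(O, Mul(-1, 33)), Function('h')(-5, 11))), -1) = Pow(Add(-4454, -9), -1) = Pow(-4463, -1) = Rational(-1, 4463)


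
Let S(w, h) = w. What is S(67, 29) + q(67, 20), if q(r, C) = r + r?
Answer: 201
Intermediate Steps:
q(r, C) = 2*r
S(67, 29) + q(67, 20) = 67 + 2*67 = 67 + 134 = 201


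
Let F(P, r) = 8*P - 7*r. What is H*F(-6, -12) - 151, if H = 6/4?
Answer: -97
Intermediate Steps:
F(P, r) = -7*r + 8*P
H = 3/2 (H = (1/4)*6 = 3/2 ≈ 1.5000)
H*F(-6, -12) - 151 = 3*(-7*(-12) + 8*(-6))/2 - 151 = 3*(84 - 48)/2 - 151 = (3/2)*36 - 151 = 54 - 151 = -97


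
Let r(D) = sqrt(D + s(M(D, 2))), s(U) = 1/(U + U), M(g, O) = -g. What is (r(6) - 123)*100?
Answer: -12300 + 50*sqrt(213)/3 ≈ -12057.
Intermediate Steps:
s(U) = 1/(2*U)
r(D) = sqrt(D - 1/(2*D)) (r(D) = sqrt(D + 1/(2*((-D)))) = sqrt(D + (-1/D)/2) = sqrt(D - 1/(2*D)))
(r(6) - 123)*100 = (sqrt(-2/6 + 4*6)/2 - 123)*100 = (sqrt(-2*1/6 + 24)/2 - 123)*100 = (sqrt(-1/3 + 24)/2 - 123)*100 = (sqrt(71/3)/2 - 123)*100 = ((sqrt(213)/3)/2 - 123)*100 = (sqrt(213)/6 - 123)*100 = (-123 + sqrt(213)/6)*100 = -12300 + 50*sqrt(213)/3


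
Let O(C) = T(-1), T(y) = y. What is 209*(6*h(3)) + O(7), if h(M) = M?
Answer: 3761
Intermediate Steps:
O(C) = -1
209*(6*h(3)) + O(7) = 209*(6*3) - 1 = 209*18 - 1 = 3762 - 1 = 3761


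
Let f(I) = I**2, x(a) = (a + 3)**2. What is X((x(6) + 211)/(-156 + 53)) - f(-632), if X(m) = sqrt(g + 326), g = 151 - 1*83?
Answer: -399424 + sqrt(394) ≈ -3.9940e+5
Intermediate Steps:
g = 68 (g = 151 - 83 = 68)
x(a) = (3 + a)**2
X(m) = sqrt(394) (X(m) = sqrt(68 + 326) = sqrt(394))
X((x(6) + 211)/(-156 + 53)) - f(-632) = sqrt(394) - 1*(-632)**2 = sqrt(394) - 1*399424 = sqrt(394) - 399424 = -399424 + sqrt(394)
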